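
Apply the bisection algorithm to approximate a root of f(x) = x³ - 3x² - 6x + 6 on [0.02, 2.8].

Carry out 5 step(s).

f(x) = x³ - 3x² - 6x + 6
Initial interval: [0.02, 2.8]

Iteration 1:
  c_1 = (0.020000 + 2.800000)/2 = 1.410000
  f(c_1) = f(1.410000) = -5.621079
  f(a) × f(c) < 0, new interval: [0.020000, 1.410000]
Iteration 2:
  c_2 = (0.020000 + 1.410000)/2 = 0.715000
  f(c_2) = f(0.715000) = 0.541851
  f(a) × f(c) ≥ 0, new interval: [0.715000, 1.410000]
Iteration 3:
  c_3 = (0.715000 + 1.410000)/2 = 1.062500
  f(c_3) = f(1.062500) = -2.562256
  f(a) × f(c) < 0, new interval: [0.715000, 1.062500]
Iteration 4:
  c_4 = (0.715000 + 1.062500)/2 = 0.888750
  f(c_4) = f(0.888750) = -1.000127
  f(a) × f(c) < 0, new interval: [0.715000, 0.888750]
Iteration 5:
  c_5 = (0.715000 + 0.888750)/2 = 0.801875
  f(c_5) = f(0.801875) = -0.224652
  f(a) × f(c) < 0, new interval: [0.715000, 0.801875]

After 5 iteration(s), the approximation is c_5 = 0.801875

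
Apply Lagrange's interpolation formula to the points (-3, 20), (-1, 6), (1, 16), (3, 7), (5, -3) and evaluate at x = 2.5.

Lagrange interpolation formula:
P(x) = Σ yᵢ × Lᵢ(x)
where Lᵢ(x) = Π_{j≠i} (x - xⱼ)/(xᵢ - xⱼ)

L_0(2.5) = (2.5 - (-1))/(-3 - (-1)) × (2.5 - 1)/(-3 - 1) × (2.5 - 3)/(-3 - 3) × (2.5 - 5)/(-3 - 5) = 0.017090
L_1(2.5) = (2.5 - (-3))/(-1 - (-3)) × (2.5 - 1)/(-1 - 1) × (2.5 - 3)/(-1 - 3) × (2.5 - 5)/(-1 - 5) = -0.107422
L_2(2.5) = (2.5 - (-3))/(1 - (-3)) × (2.5 - (-1))/(1 - (-1)) × (2.5 - 3)/(1 - 3) × (2.5 - 5)/(1 - 5) = 0.375977
L_3(2.5) = (2.5 - (-3))/(3 - (-3)) × (2.5 - (-1))/(3 - (-1)) × (2.5 - 1)/(3 - 1) × (2.5 - 5)/(3 - 5) = 0.751953
L_4(2.5) = (2.5 - (-3))/(5 - (-3)) × (2.5 - (-1))/(5 - (-1)) × (2.5 - 1)/(5 - 1) × (2.5 - 3)/(5 - 3) = -0.037598

P(2.5) = 20×L_0(2.5) + 6×L_1(2.5) + 16×L_2(2.5) + 7×L_3(2.5) + (-3)×L_4(2.5)
P(2.5) = 11.089355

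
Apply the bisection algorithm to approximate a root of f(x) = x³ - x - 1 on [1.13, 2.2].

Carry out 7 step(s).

f(x) = x³ - x - 1
Initial interval: [1.13, 2.2]

Iteration 1:
  c_1 = (1.130000 + 2.200000)/2 = 1.665000
  f(c_1) = f(1.665000) = 1.950755
  f(a) × f(c) < 0, new interval: [1.130000, 1.665000]
Iteration 2:
  c_2 = (1.130000 + 1.665000)/2 = 1.397500
  f(c_2) = f(1.397500) = 0.331826
  f(a) × f(c) < 0, new interval: [1.130000, 1.397500]
Iteration 3:
  c_3 = (1.130000 + 1.397500)/2 = 1.263750
  f(c_3) = f(1.263750) = -0.245460
  f(a) × f(c) ≥ 0, new interval: [1.263750, 1.397500]
Iteration 4:
  c_4 = (1.263750 + 1.397500)/2 = 1.330625
  f(c_4) = f(1.330625) = 0.025330
  f(a) × f(c) < 0, new interval: [1.263750, 1.330625]
Iteration 5:
  c_5 = (1.263750 + 1.330625)/2 = 1.297187
  f(c_5) = f(1.297187) = -0.114416
  f(a) × f(c) ≥ 0, new interval: [1.297187, 1.330625]
Iteration 6:
  c_6 = (1.297187 + 1.330625)/2 = 1.313906
  f(c_6) = f(1.313906) = -0.045645
  f(a) × f(c) ≥ 0, new interval: [1.313906, 1.330625]
Iteration 7:
  c_7 = (1.313906 + 1.330625)/2 = 1.322266
  f(c_7) = f(1.322266) = -0.010434
  f(a) × f(c) ≥ 0, new interval: [1.322266, 1.330625]

After 7 iteration(s), the approximation is c_7 = 1.322266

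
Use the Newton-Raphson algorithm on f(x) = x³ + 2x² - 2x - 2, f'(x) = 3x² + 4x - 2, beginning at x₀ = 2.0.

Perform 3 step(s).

f(x) = x³ + 2x² - 2x - 2
f'(x) = 3x² + 4x - 2
x₀ = 2.0

Newton-Raphson formula: x_{n+1} = x_n - f(x_n)/f'(x_n)

Iteration 1:
  f(2.000000) = 10.000000
  f'(2.000000) = 18.000000
  x_1 = 2.000000 - 10.000000/18.000000 = 1.444444
Iteration 2:
  f(1.444444) = 2.297668
  f'(1.444444) = 10.037037
  x_2 = 1.444444 - 2.297668/10.037037 = 1.215525
Iteration 3:
  f(1.215525) = 0.319895
  f'(1.215525) = 7.294609
  x_3 = 1.215525 - 0.319895/7.294609 = 1.171672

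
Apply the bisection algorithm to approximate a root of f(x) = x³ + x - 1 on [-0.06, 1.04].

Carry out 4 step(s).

f(x) = x³ + x - 1
Initial interval: [-0.06, 1.04]

Iteration 1:
  c_1 = (-0.060000 + 1.040000)/2 = 0.490000
  f(c_1) = f(0.490000) = -0.392351
  f(a) × f(c) ≥ 0, new interval: [0.490000, 1.040000]
Iteration 2:
  c_2 = (0.490000 + 1.040000)/2 = 0.765000
  f(c_2) = f(0.765000) = 0.212697
  f(a) × f(c) < 0, new interval: [0.490000, 0.765000]
Iteration 3:
  c_3 = (0.490000 + 0.765000)/2 = 0.627500
  f(c_3) = f(0.627500) = -0.125418
  f(a) × f(c) ≥ 0, new interval: [0.627500, 0.765000]
Iteration 4:
  c_4 = (0.627500 + 0.765000)/2 = 0.696250
  f(c_4) = f(0.696250) = 0.033767
  f(a) × f(c) < 0, new interval: [0.627500, 0.696250]

After 4 iteration(s), the approximation is c_4 = 0.696250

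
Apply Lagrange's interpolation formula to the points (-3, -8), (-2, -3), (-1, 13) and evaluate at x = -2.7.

Lagrange interpolation formula:
P(x) = Σ yᵢ × Lᵢ(x)
where Lᵢ(x) = Π_{j≠i} (x - xⱼ)/(xᵢ - xⱼ)

L_0(-2.7) = (-2.7 - (-2))/(-3 - (-2)) × (-2.7 - (-1))/(-3 - (-1)) = 0.595000
L_1(-2.7) = (-2.7 - (-3))/(-2 - (-3)) × (-2.7 - (-1))/(-2 - (-1)) = 0.510000
L_2(-2.7) = (-2.7 - (-3))/(-1 - (-3)) × (-2.7 - (-2))/(-1 - (-2)) = -0.105000

P(-2.7) = (-8)×L_0(-2.7) + (-3)×L_1(-2.7) + 13×L_2(-2.7)
P(-2.7) = -7.655000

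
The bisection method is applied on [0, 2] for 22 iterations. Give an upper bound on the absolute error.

Bisection error bound: |error| ≤ (b-a)/2^n
|error| ≤ (2 - 0)/2^22 = 2/2^22
|error| ≤ 0.0000004768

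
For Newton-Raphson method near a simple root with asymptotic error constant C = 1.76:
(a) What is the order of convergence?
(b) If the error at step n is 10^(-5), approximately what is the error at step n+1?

(a) Newton-Raphson has quadratic (order 2) convergence near simple roots.
    This means |e_{n+1}| ≈ C|e_n|².

(b) With |e_n| = 10^(-5) and C = 1.76:
    |e_{n+1}| ≈ 1.76 × (10^(-5))² = 1.76 × 10^(-10)

(a) 2 (quadratic); (b) |e_{n+1}| ≈ 1.760e-10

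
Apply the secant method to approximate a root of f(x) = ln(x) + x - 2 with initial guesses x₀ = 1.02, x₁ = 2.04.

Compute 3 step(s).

f(x) = ln(x) + x - 2
x₀ = 1.02, x₁ = 2.04

Secant formula: x_{n+1} = x_n - f(x_n)(x_n - x_{n-1})/(f(x_n) - f(x_{n-1}))

Iteration 1:
  f(1.020000) = -0.960197
  f(2.040000) = 0.752950
  x_2 = 2.040000 - 0.752950×(2.040000 - 1.020000)/(0.752950 - (-0.960197))
       = 1.591697
Iteration 2:
  f(2.040000) = 0.752950
  f(1.591697) = 0.056498
  x_3 = 1.591697 - 0.056498×(1.591697 - 2.040000)/(0.056498 - 0.752950)
       = 1.555330
Iteration 3:
  f(1.591697) = 0.056498
  f(1.555330) = -0.002983
  x_4 = 1.555330 - (-0.002983)×(1.555330 - 1.591697)/(-0.002983 - 0.056498)
       = 1.557153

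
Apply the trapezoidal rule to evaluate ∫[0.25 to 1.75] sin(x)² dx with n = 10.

f(x) = sin(x)²
a = 0.25, b = 1.75, n = 10
h = (b - a)/n = 0.150000

Trapezoidal rule: (h/2)[f(x₀) + 2f(x₁) + 2f(x₂) + ... + f(xₙ)]

x_0 = 0.2500, f(x_0) = 0.061209, coefficient = 1
x_1 = 0.4000, f(x_1) = 0.151647, coefficient = 2
x_2 = 0.5500, f(x_2) = 0.273202, coefficient = 2
x_3 = 0.7000, f(x_3) = 0.415016, coefficient = 2
x_4 = 0.8500, f(x_4) = 0.564422, coefficient = 2
x_5 = 1.0000, f(x_5) = 0.708073, coefficient = 2
x_6 = 1.1500, f(x_6) = 0.833138, coefficient = 2
x_7 = 1.3000, f(x_7) = 0.928444, coefficient = 2
x_8 = 1.4500, f(x_8) = 0.985479, coefficient = 2
x_9 = 1.6000, f(x_9) = 0.999147, coefficient = 2
x_10 = 1.7500, f(x_10) = 0.968228, coefficient = 1

I ≈ (0.150000/2) × 12.746576 = 0.955993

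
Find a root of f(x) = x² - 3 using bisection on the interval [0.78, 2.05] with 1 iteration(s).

f(x) = x² - 3
Initial interval: [0.78, 2.05]

Iteration 1:
  c_1 = (0.780000 + 2.050000)/2 = 1.415000
  f(c_1) = f(1.415000) = -0.997775
  f(a) × f(c) ≥ 0, new interval: [1.415000, 2.050000]

After 1 iteration(s), the approximation is c_1 = 1.415000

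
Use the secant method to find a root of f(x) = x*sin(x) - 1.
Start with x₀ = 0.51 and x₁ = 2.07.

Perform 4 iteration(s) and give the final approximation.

f(x) = x*sin(x) - 1
x₀ = 0.51, x₁ = 2.07

Secant formula: x_{n+1} = x_n - f(x_n)(x_n - x_{n-1})/(f(x_n) - f(x_{n-1}))

Iteration 1:
  f(0.510000) = -0.751030
  f(2.070000) = 0.817386
  x_2 = 2.070000 - 0.817386×(2.070000 - 0.510000)/(0.817386 - (-0.751030))
       = 1.257000
Iteration 2:
  f(2.070000) = 0.817386
  f(1.257000) = 0.195619
  x_3 = 1.257000 - 0.195619×(1.257000 - 2.070000)/(0.195619 - 0.817386)
       = 1.001216
Iteration 3:
  f(1.257000) = 0.195619
  f(1.001216) = -0.156849
  x_4 = 1.001216 - (-0.156849)×(1.001216 - 1.257000)/(-0.156849 - 0.195619)
       = 1.115040
Iteration 4:
  f(1.001216) = -0.156849
  f(1.115040) = 0.001226
  x_5 = 1.115040 - 0.001226×(1.115040 - 1.001216)/(0.001226 - (-0.156849))
       = 1.114157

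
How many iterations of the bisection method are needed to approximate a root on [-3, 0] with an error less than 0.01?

We need (b-a)/2^n ≤ 0.01
(0 - (-3))/2^n ≤ 0.01
3/2^n ≤ 0.01
2^n ≥ 300
n ≥ log₂(300) = 8.23
n ≥ 9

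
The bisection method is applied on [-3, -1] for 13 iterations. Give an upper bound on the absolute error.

Bisection error bound: |error| ≤ (b-a)/2^n
|error| ≤ (-1 - (-3))/2^13 = 2/2^13
|error| ≤ 0.0002441406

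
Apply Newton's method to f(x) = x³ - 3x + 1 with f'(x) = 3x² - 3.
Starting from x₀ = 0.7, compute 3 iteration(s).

f(x) = x³ - 3x + 1
f'(x) = 3x² - 3
x₀ = 0.7

Newton-Raphson formula: x_{n+1} = x_n - f(x_n)/f'(x_n)

Iteration 1:
  f(0.700000) = -0.757000
  f'(0.700000) = -1.530000
  x_1 = 0.700000 - (-0.757000)/(-1.530000) = 0.205229
Iteration 2:
  f(0.205229) = 0.392958
  f'(0.205229) = -2.873643
  x_2 = 0.205229 - 0.392958/(-2.873643) = 0.341974
Iteration 3:
  f(0.341974) = 0.014070
  f'(0.341974) = -2.649161
  x_3 = 0.341974 - 0.014070/(-2.649161) = 0.347285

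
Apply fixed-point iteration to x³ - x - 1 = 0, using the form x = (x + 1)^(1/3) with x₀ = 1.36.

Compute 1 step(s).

Equation: x³ - x - 1 = 0
Fixed-point form: x = (x + 1)^(1/3)
x₀ = 1.36

x_1 = g(1.360000) = 1.331386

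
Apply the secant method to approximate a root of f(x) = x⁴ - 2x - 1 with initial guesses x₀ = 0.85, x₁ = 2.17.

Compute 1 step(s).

f(x) = x⁴ - 2x - 1
x₀ = 0.85, x₁ = 2.17

Secant formula: x_{n+1} = x_n - f(x_n)(x_n - x_{n-1})/(f(x_n) - f(x_{n-1}))

Iteration 1:
  f(0.850000) = -2.177994
  f(2.170000) = 16.833739
  x_2 = 2.170000 - 16.833739×(2.170000 - 0.850000)/(16.833739 - (-2.177994))
       = 1.001220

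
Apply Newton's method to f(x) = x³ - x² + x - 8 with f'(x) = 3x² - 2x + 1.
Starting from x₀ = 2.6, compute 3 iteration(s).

f(x) = x³ - x² + x - 8
f'(x) = 3x² - 2x + 1
x₀ = 2.6

Newton-Raphson formula: x_{n+1} = x_n - f(x_n)/f'(x_n)

Iteration 1:
  f(2.600000) = 5.416000
  f'(2.600000) = 16.080000
  x_1 = 2.600000 - 5.416000/16.080000 = 2.263184
Iteration 2:
  f(2.263184) = 0.733216
  f'(2.263184) = 11.839638
  x_2 = 2.263184 - 0.733216/11.839638 = 2.201255
Iteration 3:
  f(2.201255) = 0.021967
  f'(2.201255) = 11.134063
  x_3 = 2.201255 - 0.021967/11.134063 = 2.199282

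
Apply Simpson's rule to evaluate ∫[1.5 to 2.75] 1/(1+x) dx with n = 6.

f(x) = 1/(1+x)
a = 1.5, b = 2.75, n = 6
h = (b - a)/n = 0.208333

Simpson's rule: (h/3)[f(x₀) + 4f(x₁) + 2f(x₂) + ... + f(xₙ)]

x_0 = 1.5000, f(x_0) = 0.400000, coefficient = 1
x_1 = 1.7083, f(x_1) = 0.369231, coefficient = 4
x_2 = 1.9167, f(x_2) = 0.342857, coefficient = 2
x_3 = 2.1250, f(x_3) = 0.320000, coefficient = 4
x_4 = 2.3333, f(x_4) = 0.300000, coefficient = 2
x_5 = 2.5417, f(x_5) = 0.282353, coefficient = 4
x_6 = 2.7500, f(x_6) = 0.266667, coefficient = 1

I ≈ (0.208333/3) × 5.838716 = 0.405466
Exact value: 0.405465
Error: 0.000001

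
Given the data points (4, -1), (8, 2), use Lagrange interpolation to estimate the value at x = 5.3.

Lagrange interpolation formula:
P(x) = Σ yᵢ × Lᵢ(x)
where Lᵢ(x) = Π_{j≠i} (x - xⱼ)/(xᵢ - xⱼ)

L_0(5.3) = (5.3 - 8)/(4 - 8) = 0.675000
L_1(5.3) = (5.3 - 4)/(8 - 4) = 0.325000

P(5.3) = (-1)×L_0(5.3) + 2×L_1(5.3)
P(5.3) = -0.025000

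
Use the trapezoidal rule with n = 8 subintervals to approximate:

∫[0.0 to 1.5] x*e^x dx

f(x) = x*e^x
a = 0.0, b = 1.5, n = 8
h = (b - a)/n = 0.187500

Trapezoidal rule: (h/2)[f(x₀) + 2f(x₁) + 2f(x₂) + ... + f(xₙ)]

x_0 = 0.0000, f(x_0) = 0.000000, coefficient = 1
x_1 = 0.1875, f(x_1) = 0.226168, coefficient = 2
x_2 = 0.3750, f(x_2) = 0.545622, coefficient = 2
x_3 = 0.5625, f(x_3) = 0.987218, coefficient = 2
x_4 = 0.7500, f(x_4) = 1.587750, coefficient = 2
x_5 = 0.9375, f(x_5) = 2.393990, coefficient = 2
x_6 = 1.1250, f(x_6) = 3.465244, coefficient = 2
x_7 = 1.3125, f(x_7) = 4.876529, coefficient = 2
x_8 = 1.5000, f(x_8) = 6.722534, coefficient = 1

I ≈ (0.187500/2) × 34.887576 = 3.270710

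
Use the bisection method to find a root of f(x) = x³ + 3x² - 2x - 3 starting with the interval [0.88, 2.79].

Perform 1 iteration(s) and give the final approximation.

f(x) = x³ + 3x² - 2x - 3
Initial interval: [0.88, 2.79]

Iteration 1:
  c_1 = (0.880000 + 2.790000)/2 = 1.835000
  f(c_1) = f(1.835000) = 9.610533
  f(a) × f(c) < 0, new interval: [0.880000, 1.835000]

After 1 iteration(s), the approximation is c_1 = 1.835000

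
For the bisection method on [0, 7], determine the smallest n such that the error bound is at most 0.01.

We need (b-a)/2^n ≤ 0.01
(7 - 0)/2^n ≤ 0.01
7/2^n ≤ 0.01
2^n ≥ 700
n ≥ log₂(700) = 9.45
n ≥ 10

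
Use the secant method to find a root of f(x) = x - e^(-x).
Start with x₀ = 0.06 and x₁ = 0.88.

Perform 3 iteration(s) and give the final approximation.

f(x) = x - e^(-x)
x₀ = 0.06, x₁ = 0.88

Secant formula: x_{n+1} = x_n - f(x_n)(x_n - x_{n-1})/(f(x_n) - f(x_{n-1}))

Iteration 1:
  f(0.060000) = -0.881765
  f(0.880000) = 0.465217
  x_2 = 0.880000 - 0.465217×(0.880000 - 0.060000)/(0.465217 - (-0.881765))
       = 0.596790
Iteration 2:
  f(0.880000) = 0.465217
  f(0.596790) = 0.046215
  x_3 = 0.596790 - 0.046215×(0.596790 - 0.880000)/(0.046215 - 0.465217)
       = 0.565553
Iteration 3:
  f(0.596790) = 0.046215
  f(0.565553) = -0.002492
  x_4 = 0.565553 - (-0.002492)×(0.565553 - 0.596790)/(-0.002492 - 0.046215)
       = 0.567152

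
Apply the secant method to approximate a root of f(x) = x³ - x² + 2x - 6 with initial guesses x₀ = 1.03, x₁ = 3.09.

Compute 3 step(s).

f(x) = x³ - x² + 2x - 6
x₀ = 1.03, x₁ = 3.09

Secant formula: x_{n+1} = x_n - f(x_n)(x_n - x_{n-1})/(f(x_n) - f(x_{n-1}))

Iteration 1:
  f(1.030000) = -3.908173
  f(3.090000) = 20.135529
  x_2 = 3.090000 - 20.135529×(3.090000 - 1.030000)/(20.135529 - (-3.908173))
       = 1.364842
Iteration 2:
  f(3.090000) = 20.135529
  f(1.364842) = -2.590692
  x_3 = 1.364842 - (-2.590692)×(1.364842 - 3.090000)/(-2.590692 - 20.135529)
       = 1.561502
Iteration 3:
  f(1.364842) = -2.590692
  f(1.561502) = -1.507889
  x_4 = 1.561502 - (-1.507889)×(1.561502 - 1.364842)/(-1.507889 - (-2.590692))
       = 1.835368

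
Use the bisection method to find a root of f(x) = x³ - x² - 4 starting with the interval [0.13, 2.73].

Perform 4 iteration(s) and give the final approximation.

f(x) = x³ - x² - 4
Initial interval: [0.13, 2.73]

Iteration 1:
  c_1 = (0.130000 + 2.730000)/2 = 1.430000
  f(c_1) = f(1.430000) = -3.120693
  f(a) × f(c) ≥ 0, new interval: [1.430000, 2.730000]
Iteration 2:
  c_2 = (1.430000 + 2.730000)/2 = 2.080000
  f(c_2) = f(2.080000) = 0.672512
  f(a) × f(c) < 0, new interval: [1.430000, 2.080000]
Iteration 3:
  c_3 = (1.430000 + 2.080000)/2 = 1.755000
  f(c_3) = f(1.755000) = -1.674581
  f(a) × f(c) ≥ 0, new interval: [1.755000, 2.080000]
Iteration 4:
  c_4 = (1.755000 + 2.080000)/2 = 1.917500
  f(c_4) = f(1.917500) = -0.626530
  f(a) × f(c) ≥ 0, new interval: [1.917500, 2.080000]

After 4 iteration(s), the approximation is c_4 = 1.917500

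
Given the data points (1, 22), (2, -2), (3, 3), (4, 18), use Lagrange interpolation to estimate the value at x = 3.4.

Lagrange interpolation formula:
P(x) = Σ yᵢ × Lᵢ(x)
where Lᵢ(x) = Π_{j≠i} (x - xⱼ)/(xᵢ - xⱼ)

L_0(3.4) = (3.4 - 2)/(1 - 2) × (3.4 - 3)/(1 - 3) × (3.4 - 4)/(1 - 4) = 0.056000
L_1(3.4) = (3.4 - 1)/(2 - 1) × (3.4 - 3)/(2 - 3) × (3.4 - 4)/(2 - 4) = -0.288000
L_2(3.4) = (3.4 - 1)/(3 - 1) × (3.4 - 2)/(3 - 2) × (3.4 - 4)/(3 - 4) = 1.008000
L_3(3.4) = (3.4 - 1)/(4 - 1) × (3.4 - 2)/(4 - 2) × (3.4 - 3)/(4 - 3) = 0.224000

P(3.4) = 22×L_0(3.4) + (-2)×L_1(3.4) + 3×L_2(3.4) + 18×L_3(3.4)
P(3.4) = 8.864000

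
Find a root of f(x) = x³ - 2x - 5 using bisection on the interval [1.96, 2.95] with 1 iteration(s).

f(x) = x³ - 2x - 5
Initial interval: [1.96, 2.95]

Iteration 1:
  c_1 = (1.960000 + 2.950000)/2 = 2.455000
  f(c_1) = f(2.455000) = 4.886346
  f(a) × f(c) < 0, new interval: [1.960000, 2.455000]

After 1 iteration(s), the approximation is c_1 = 2.455000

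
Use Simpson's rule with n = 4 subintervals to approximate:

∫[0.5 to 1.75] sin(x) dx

f(x) = sin(x)
a = 0.5, b = 1.75, n = 4
h = (b - a)/n = 0.312500

Simpson's rule: (h/3)[f(x₀) + 4f(x₁) + 2f(x₂) + ... + f(xₙ)]

x_0 = 0.5000, f(x_0) = 0.479426, coefficient = 1
x_1 = 0.8125, f(x_1) = 0.726009, coefficient = 4
x_2 = 1.1250, f(x_2) = 0.902268, coefficient = 2
x_3 = 1.4375, f(x_3) = 0.991129, coefficient = 4
x_4 = 1.7500, f(x_4) = 0.983986, coefficient = 1

I ≈ (0.312500/3) × 10.136498 = 1.055885
Exact value: 1.055829
Error: 0.000057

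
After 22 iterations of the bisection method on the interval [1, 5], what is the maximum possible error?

Bisection error bound: |error| ≤ (b-a)/2^n
|error| ≤ (5 - 1)/2^22 = 4/2^22
|error| ≤ 0.0000009537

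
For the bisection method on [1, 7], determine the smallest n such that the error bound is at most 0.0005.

We need (b-a)/2^n ≤ 0.0005
(7 - 1)/2^n ≤ 0.0005
6/2^n ≤ 0.0005
2^n ≥ 12000
n ≥ log₂(12000) = 13.55
n ≥ 14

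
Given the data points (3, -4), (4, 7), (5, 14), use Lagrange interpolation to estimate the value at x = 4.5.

Lagrange interpolation formula:
P(x) = Σ yᵢ × Lᵢ(x)
where Lᵢ(x) = Π_{j≠i} (x - xⱼ)/(xᵢ - xⱼ)

L_0(4.5) = (4.5 - 4)/(3 - 4) × (4.5 - 5)/(3 - 5) = -0.125000
L_1(4.5) = (4.5 - 3)/(4 - 3) × (4.5 - 5)/(4 - 5) = 0.750000
L_2(4.5) = (4.5 - 3)/(5 - 3) × (4.5 - 4)/(5 - 4) = 0.375000

P(4.5) = (-4)×L_0(4.5) + 7×L_1(4.5) + 14×L_2(4.5)
P(4.5) = 11.000000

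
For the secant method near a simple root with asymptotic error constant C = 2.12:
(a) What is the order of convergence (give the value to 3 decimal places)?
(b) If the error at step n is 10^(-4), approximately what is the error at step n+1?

(a) Secant method has superlinear convergence with order φ = (1+√5)/2 ≈ 1.618.
    This means |e_{n+1}| ≈ C|e_n|^1.618.

(b) With |e_n| = 10^(-4) and C = 2.12:
    |e_{n+1}| ≈ 2.12 × (10^(-4))^1.618 = 2.12 × 10^(-6.47)

(a) ≈ 1.618 (golden ratio); (b) |e_{n+1}| ≈ 7.148e-07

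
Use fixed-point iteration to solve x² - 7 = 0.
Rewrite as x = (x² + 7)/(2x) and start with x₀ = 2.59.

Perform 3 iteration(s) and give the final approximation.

Equation: x² - 7 = 0
Fixed-point form: x = (x² + 7)/(2x)
x₀ = 2.59

x_1 = g(2.590000) = 2.646351
x_2 = g(2.646351) = 2.645751
x_3 = g(2.645751) = 2.645751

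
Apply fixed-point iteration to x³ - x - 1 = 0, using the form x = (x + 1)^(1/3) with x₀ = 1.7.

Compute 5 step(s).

Equation: x³ - x - 1 = 0
Fixed-point form: x = (x + 1)^(1/3)
x₀ = 1.7

x_1 = g(1.700000) = 1.392477
x_2 = g(1.392477) = 1.337465
x_3 = g(1.337465) = 1.327135
x_4 = g(1.327135) = 1.325177
x_5 = g(1.325177) = 1.324805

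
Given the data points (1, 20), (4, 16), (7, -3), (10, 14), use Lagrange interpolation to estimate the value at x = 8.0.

Lagrange interpolation formula:
P(x) = Σ yᵢ × Lᵢ(x)
where Lᵢ(x) = Π_{j≠i} (x - xⱼ)/(xᵢ - xⱼ)

L_0(8.0) = (8.0 - 4)/(1 - 4) × (8.0 - 7)/(1 - 7) × (8.0 - 10)/(1 - 10) = 0.049383
L_1(8.0) = (8.0 - 1)/(4 - 1) × (8.0 - 7)/(4 - 7) × (8.0 - 10)/(4 - 10) = -0.259259
L_2(8.0) = (8.0 - 1)/(7 - 1) × (8.0 - 4)/(7 - 4) × (8.0 - 10)/(7 - 10) = 1.037037
L_3(8.0) = (8.0 - 1)/(10 - 1) × (8.0 - 4)/(10 - 4) × (8.0 - 7)/(10 - 7) = 0.172840

P(8.0) = 20×L_0(8.0) + 16×L_1(8.0) + (-3)×L_2(8.0) + 14×L_3(8.0)
P(8.0) = -3.851852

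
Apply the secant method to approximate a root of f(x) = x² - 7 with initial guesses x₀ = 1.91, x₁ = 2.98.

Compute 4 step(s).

f(x) = x² - 7
x₀ = 1.91, x₁ = 2.98

Secant formula: x_{n+1} = x_n - f(x_n)(x_n - x_{n-1})/(f(x_n) - f(x_{n-1}))

Iteration 1:
  f(1.910000) = -3.351900
  f(2.980000) = 1.880400
  x_2 = 2.980000 - 1.880400×(2.980000 - 1.910000)/(1.880400 - (-3.351900))
       = 2.595460
Iteration 2:
  f(2.980000) = 1.880400
  f(2.595460) = -0.263587
  x_3 = 2.595460 - (-0.263587)×(2.595460 - 2.980000)/(-0.263587 - 1.880400)
       = 2.642736
Iteration 3:
  f(2.595460) = -0.263587
  f(2.642736) = -0.015945
  x_4 = 2.642736 - (-0.015945)×(2.642736 - 2.595460)/(-0.015945 - (-0.263587))
       = 2.645780
Iteration 4:
  f(2.642736) = -0.015945
  f(2.645780) = 0.000153
  x_5 = 2.645780 - 0.000153×(2.645780 - 2.642736)/(0.000153 - (-0.015945))
       = 2.645751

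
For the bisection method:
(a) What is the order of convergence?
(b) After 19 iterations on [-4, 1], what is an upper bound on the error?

(a) Bisection has linear (order 1) convergence; the error is halved each step.

(b) Error bound = (b-a)/2^n = (1 - (-4))/2^{19}
    = 5/2^{19}

(a) 1 (linear); (b) error ≤ 9.54e-06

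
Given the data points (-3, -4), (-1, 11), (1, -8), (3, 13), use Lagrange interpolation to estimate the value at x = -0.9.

Lagrange interpolation formula:
P(x) = Σ yᵢ × Lᵢ(x)
where Lᵢ(x) = Π_{j≠i} (x - xⱼ)/(xᵢ - xⱼ)

L_0(-0.9) = (-0.9 - (-1))/(-3 - (-1)) × (-0.9 - 1)/(-3 - 1) × (-0.9 - 3)/(-3 - 3) = -0.015437
L_1(-0.9) = (-0.9 - (-3))/(-1 - (-3)) × (-0.9 - 1)/(-1 - 1) × (-0.9 - 3)/(-1 - 3) = 0.972562
L_2(-0.9) = (-0.9 - (-3))/(1 - (-3)) × (-0.9 - (-1))/(1 - (-1)) × (-0.9 - 3)/(1 - 3) = 0.051187
L_3(-0.9) = (-0.9 - (-3))/(3 - (-3)) × (-0.9 - (-1))/(3 - (-1)) × (-0.9 - 1)/(3 - 1) = -0.008312

P(-0.9) = (-4)×L_0(-0.9) + 11×L_1(-0.9) + (-8)×L_2(-0.9) + 13×L_3(-0.9)
P(-0.9) = 10.242375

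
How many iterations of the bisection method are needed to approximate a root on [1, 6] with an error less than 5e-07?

We need (b-a)/2^n ≤ 5e-07
(6 - 1)/2^n ≤ 5e-07
5/2^n ≤ 5e-07
2^n ≥ 10000000
n ≥ log₂(10000000) = 23.25
n ≥ 24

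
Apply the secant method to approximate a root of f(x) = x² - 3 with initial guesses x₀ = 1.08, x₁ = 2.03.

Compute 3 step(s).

f(x) = x² - 3
x₀ = 1.08, x₁ = 2.03

Secant formula: x_{n+1} = x_n - f(x_n)(x_n - x_{n-1})/(f(x_n) - f(x_{n-1}))

Iteration 1:
  f(1.080000) = -1.833600
  f(2.030000) = 1.120900
  x_2 = 2.030000 - 1.120900×(2.030000 - 1.080000)/(1.120900 - (-1.833600))
       = 1.669582
Iteration 2:
  f(2.030000) = 1.120900
  f(1.669582) = -0.212496
  x_3 = 1.669582 - (-0.212496)×(1.669582 - 2.030000)/(-0.212496 - 1.120900)
       = 1.727020
Iteration 3:
  f(1.669582) = -0.212496
  f(1.727020) = -0.017403
  x_4 = 1.727020 - (-0.017403)×(1.727020 - 1.669582)/(-0.017403 - (-0.212496))
       = 1.732143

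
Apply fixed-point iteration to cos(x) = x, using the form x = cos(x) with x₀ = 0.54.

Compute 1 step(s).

Equation: cos(x) = x
Fixed-point form: x = cos(x)
x₀ = 0.54

x_1 = g(0.540000) = 0.857709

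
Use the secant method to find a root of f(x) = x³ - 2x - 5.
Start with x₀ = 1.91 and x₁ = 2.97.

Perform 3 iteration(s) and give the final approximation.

f(x) = x³ - 2x - 5
x₀ = 1.91, x₁ = 2.97

Secant formula: x_{n+1} = x_n - f(x_n)(x_n - x_{n-1})/(f(x_n) - f(x_{n-1}))

Iteration 1:
  f(1.910000) = -1.852129
  f(2.970000) = 15.258073
  x_2 = 2.970000 - 15.258073×(2.970000 - 1.910000)/(15.258073 - (-1.852129))
       = 2.024742
Iteration 2:
  f(2.970000) = 15.258073
  f(2.024742) = -0.748893
  x_3 = 2.024742 - (-0.748893)×(2.024742 - 2.970000)/(-0.748893 - 15.258073)
       = 2.068966
Iteration 3:
  f(2.024742) = -0.748893
  f(2.068966) = -0.281472
  x_4 = 2.068966 - (-0.281472)×(2.068966 - 2.024742)/(-0.281472 - (-0.748893))
       = 2.095597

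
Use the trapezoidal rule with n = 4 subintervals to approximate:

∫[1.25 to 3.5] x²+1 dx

f(x) = x²+1
a = 1.25, b = 3.5, n = 4
h = (b - a)/n = 0.562500

Trapezoidal rule: (h/2)[f(x₀) + 2f(x₁) + 2f(x₂) + ... + f(xₙ)]

x_0 = 1.2500, f(x_0) = 2.562500, coefficient = 1
x_1 = 1.8125, f(x_1) = 4.285156, coefficient = 2
x_2 = 2.3750, f(x_2) = 6.640625, coefficient = 2
x_3 = 2.9375, f(x_3) = 9.628906, coefficient = 2
x_4 = 3.5000, f(x_4) = 13.250000, coefficient = 1

I ≈ (0.562500/2) × 56.921875 = 16.009277
Exact value: 15.890625
Error: 0.118652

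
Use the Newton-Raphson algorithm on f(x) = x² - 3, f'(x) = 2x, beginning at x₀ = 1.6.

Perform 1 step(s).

f(x) = x² - 3
f'(x) = 2x
x₀ = 1.6

Newton-Raphson formula: x_{n+1} = x_n - f(x_n)/f'(x_n)

Iteration 1:
  f(1.600000) = -0.440000
  f'(1.600000) = 3.200000
  x_1 = 1.600000 - (-0.440000)/3.200000 = 1.737500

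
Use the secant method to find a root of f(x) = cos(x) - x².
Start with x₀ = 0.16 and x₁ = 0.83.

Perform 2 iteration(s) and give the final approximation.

f(x) = cos(x) - x²
x₀ = 0.16, x₁ = 0.83

Secant formula: x_{n+1} = x_n - f(x_n)(x_n - x_{n-1})/(f(x_n) - f(x_{n-1}))

Iteration 1:
  f(0.160000) = 0.961627
  f(0.830000) = -0.014024
  x_2 = 0.830000 - (-0.014024)×(0.830000 - 0.160000)/(-0.014024 - 0.961627)
       = 0.820369
Iteration 2:
  f(0.830000) = -0.014024
  f(0.820369) = 0.008945
  x_3 = 0.820369 - 0.008945×(0.820369 - 0.830000)/(0.008945 - (-0.014024))
       = 0.824120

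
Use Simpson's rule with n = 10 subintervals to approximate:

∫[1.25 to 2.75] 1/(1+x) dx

f(x) = 1/(1+x)
a = 1.25, b = 2.75, n = 10
h = (b - a)/n = 0.150000

Simpson's rule: (h/3)[f(x₀) + 4f(x₁) + 2f(x₂) + ... + f(xₙ)]

x_0 = 1.2500, f(x_0) = 0.444444, coefficient = 1
x_1 = 1.4000, f(x_1) = 0.416667, coefficient = 4
x_2 = 1.5500, f(x_2) = 0.392157, coefficient = 2
x_3 = 1.7000, f(x_3) = 0.370370, coefficient = 4
x_4 = 1.8500, f(x_4) = 0.350877, coefficient = 2
x_5 = 2.0000, f(x_5) = 0.333333, coefficient = 4
x_6 = 2.1500, f(x_6) = 0.317460, coefficient = 2
x_7 = 2.3000, f(x_7) = 0.303030, coefficient = 4
x_8 = 2.4500, f(x_8) = 0.289855, coefficient = 2
x_9 = 2.6000, f(x_9) = 0.277778, coefficient = 4
x_10 = 2.7500, f(x_10) = 0.266667, coefficient = 1

I ≈ (0.150000/3) × 10.216524 = 0.510826
Exact value: 0.510826
Error: 0.000001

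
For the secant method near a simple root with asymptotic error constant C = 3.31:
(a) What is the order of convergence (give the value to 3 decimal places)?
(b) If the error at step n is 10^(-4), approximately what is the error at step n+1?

(a) Secant method has superlinear convergence with order φ = (1+√5)/2 ≈ 1.618.
    This means |e_{n+1}| ≈ C|e_n|^1.618.

(b) With |e_n| = 10^(-4) and C = 3.31:
    |e_{n+1}| ≈ 3.31 × (10^(-4))^1.618 = 3.31 × 10^(-6.47)

(a) ≈ 1.618 (golden ratio); (b) |e_{n+1}| ≈ 1.116e-06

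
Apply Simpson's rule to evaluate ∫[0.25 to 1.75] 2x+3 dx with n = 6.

f(x) = 2x+3
a = 0.25, b = 1.75, n = 6
h = (b - a)/n = 0.250000

Simpson's rule: (h/3)[f(x₀) + 4f(x₁) + 2f(x₂) + ... + f(xₙ)]

x_0 = 0.2500, f(x_0) = 3.500000, coefficient = 1
x_1 = 0.5000, f(x_1) = 4.000000, coefficient = 4
x_2 = 0.7500, f(x_2) = 4.500000, coefficient = 2
x_3 = 1.0000, f(x_3) = 5.000000, coefficient = 4
x_4 = 1.2500, f(x_4) = 5.500000, coefficient = 2
x_5 = 1.5000, f(x_5) = 6.000000, coefficient = 4
x_6 = 1.7500, f(x_6) = 6.500000, coefficient = 1

I ≈ (0.250000/3) × 90.000000 = 7.500000
Exact value: 7.500000
Error: 0.000000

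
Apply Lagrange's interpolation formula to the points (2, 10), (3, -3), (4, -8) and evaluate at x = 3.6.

Lagrange interpolation formula:
P(x) = Σ yᵢ × Lᵢ(x)
where Lᵢ(x) = Π_{j≠i} (x - xⱼ)/(xᵢ - xⱼ)

L_0(3.6) = (3.6 - 3)/(2 - 3) × (3.6 - 4)/(2 - 4) = -0.120000
L_1(3.6) = (3.6 - 2)/(3 - 2) × (3.6 - 4)/(3 - 4) = 0.640000
L_2(3.6) = (3.6 - 2)/(4 - 2) × (3.6 - 3)/(4 - 3) = 0.480000

P(3.6) = 10×L_0(3.6) + (-3)×L_1(3.6) + (-8)×L_2(3.6)
P(3.6) = -6.960000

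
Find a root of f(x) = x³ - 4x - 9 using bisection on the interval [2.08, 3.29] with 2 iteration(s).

f(x) = x³ - 4x - 9
Initial interval: [2.08, 3.29]

Iteration 1:
  c_1 = (2.080000 + 3.290000)/2 = 2.685000
  f(c_1) = f(2.685000) = -0.383231
  f(a) × f(c) ≥ 0, new interval: [2.685000, 3.290000]
Iteration 2:
  c_2 = (2.685000 + 3.290000)/2 = 2.987500
  f(c_2) = f(2.987500) = 5.713904
  f(a) × f(c) < 0, new interval: [2.685000, 2.987500]

After 2 iteration(s), the approximation is c_2 = 2.987500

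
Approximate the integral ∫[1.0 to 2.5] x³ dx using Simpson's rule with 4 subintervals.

f(x) = x³
a = 1.0, b = 2.5, n = 4
h = (b - a)/n = 0.375000

Simpson's rule: (h/3)[f(x₀) + 4f(x₁) + 2f(x₂) + ... + f(xₙ)]

x_0 = 1.0000, f(x_0) = 1.000000, coefficient = 1
x_1 = 1.3750, f(x_1) = 2.599609, coefficient = 4
x_2 = 1.7500, f(x_2) = 5.359375, coefficient = 2
x_3 = 2.1250, f(x_3) = 9.595703, coefficient = 4
x_4 = 2.5000, f(x_4) = 15.625000, coefficient = 1

I ≈ (0.375000/3) × 76.125000 = 9.515625
Exact value: 9.515625
Error: 0.000000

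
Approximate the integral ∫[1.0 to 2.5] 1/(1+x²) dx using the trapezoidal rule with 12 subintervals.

f(x) = 1/(1+x²)
a = 1.0, b = 2.5, n = 12
h = (b - a)/n = 0.125000

Trapezoidal rule: (h/2)[f(x₀) + 2f(x₁) + 2f(x₂) + ... + f(xₙ)]

x_0 = 1.0000, f(x_0) = 0.500000, coefficient = 1
x_1 = 1.1250, f(x_1) = 0.441379, coefficient = 2
x_2 = 1.2500, f(x_2) = 0.390244, coefficient = 2
x_3 = 1.3750, f(x_3) = 0.345946, coefficient = 2
x_4 = 1.5000, f(x_4) = 0.307692, coefficient = 2
x_5 = 1.6250, f(x_5) = 0.274678, coefficient = 2
x_6 = 1.7500, f(x_6) = 0.246154, coefficient = 2
x_7 = 1.8750, f(x_7) = 0.221453, coefficient = 2
x_8 = 2.0000, f(x_8) = 0.200000, coefficient = 2
x_9 = 2.1250, f(x_9) = 0.181303, coefficient = 2
x_10 = 2.2500, f(x_10) = 0.164948, coefficient = 2
x_11 = 2.3750, f(x_11) = 0.150588, coefficient = 2
x_12 = 2.5000, f(x_12) = 0.137931, coefficient = 1

I ≈ (0.125000/2) × 6.486704 = 0.405419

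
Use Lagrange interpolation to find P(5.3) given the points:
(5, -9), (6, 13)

Lagrange interpolation formula:
P(x) = Σ yᵢ × Lᵢ(x)
where Lᵢ(x) = Π_{j≠i} (x - xⱼ)/(xᵢ - xⱼ)

L_0(5.3) = (5.3 - 6)/(5 - 6) = 0.700000
L_1(5.3) = (5.3 - 5)/(6 - 5) = 0.300000

P(5.3) = (-9)×L_0(5.3) + 13×L_1(5.3)
P(5.3) = -2.400000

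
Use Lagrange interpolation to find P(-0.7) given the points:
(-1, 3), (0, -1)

Lagrange interpolation formula:
P(x) = Σ yᵢ × Lᵢ(x)
where Lᵢ(x) = Π_{j≠i} (x - xⱼ)/(xᵢ - xⱼ)

L_0(-0.7) = (-0.7 - 0)/(-1 - 0) = 0.700000
L_1(-0.7) = (-0.7 - (-1))/(0 - (-1)) = 0.300000

P(-0.7) = 3×L_0(-0.7) + (-1)×L_1(-0.7)
P(-0.7) = 1.800000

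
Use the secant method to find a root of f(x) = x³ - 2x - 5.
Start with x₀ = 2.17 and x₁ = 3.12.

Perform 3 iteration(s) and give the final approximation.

f(x) = x³ - 2x - 5
x₀ = 2.17, x₁ = 3.12

Secant formula: x_{n+1} = x_n - f(x_n)(x_n - x_{n-1})/(f(x_n) - f(x_{n-1}))

Iteration 1:
  f(2.170000) = 0.878313
  f(3.120000) = 19.131328
  x_2 = 3.120000 - 19.131328×(3.120000 - 2.170000)/(19.131328 - 0.878313)
       = 2.124287
Iteration 2:
  f(3.120000) = 19.131328
  f(2.124287) = 0.337475
  x_3 = 2.124287 - 0.337475×(2.124287 - 3.120000)/(0.337475 - 19.131328)
       = 2.106407
Iteration 3:
  f(2.124287) = 0.337475
  f(2.106407) = 0.133215
  x_4 = 2.106407 - 0.133215×(2.106407 - 2.124287)/(0.133215 - 0.337475)
       = 2.094747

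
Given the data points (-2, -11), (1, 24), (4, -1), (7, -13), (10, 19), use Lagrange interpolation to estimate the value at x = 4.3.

Lagrange interpolation formula:
P(x) = Σ yᵢ × Lᵢ(x)
where Lᵢ(x) = Π_{j≠i} (x - xⱼ)/(xᵢ - xⱼ)

L_0(4.3) = (4.3 - 1)/(-2 - 1) × (4.3 - 4)/(-2 - 4) × (4.3 - 7)/(-2 - 7) × (4.3 - 10)/(-2 - 10) = 0.007837
L_1(4.3) = (4.3 - (-2))/(1 - (-2)) × (4.3 - 4)/(1 - 4) × (4.3 - 7)/(1 - 7) × (4.3 - 10)/(1 - 10) = -0.059850
L_2(4.3) = (4.3 - (-2))/(4 - (-2)) × (4.3 - 1)/(4 - 1) × (4.3 - 7)/(4 - 7) × (4.3 - 10)/(4 - 10) = 0.987525
L_3(4.3) = (4.3 - (-2))/(7 - (-2)) × (4.3 - 1)/(7 - 1) × (4.3 - 4)/(7 - 4) × (4.3 - 10)/(7 - 10) = 0.073150
L_4(4.3) = (4.3 - (-2))/(10 - (-2)) × (4.3 - 1)/(10 - 1) × (4.3 - 4)/(10 - 4) × (4.3 - 7)/(10 - 7) = -0.008662

P(4.3) = (-11)×L_0(4.3) + 24×L_1(4.3) + (-1)×L_2(4.3) + (-13)×L_3(4.3) + 19×L_4(4.3)
P(4.3) = -3.625675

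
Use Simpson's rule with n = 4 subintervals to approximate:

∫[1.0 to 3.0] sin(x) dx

f(x) = sin(x)
a = 1.0, b = 3.0, n = 4
h = (b - a)/n = 0.500000

Simpson's rule: (h/3)[f(x₀) + 4f(x₁) + 2f(x₂) + ... + f(xₙ)]

x_0 = 1.0000, f(x_0) = 0.841471, coefficient = 1
x_1 = 1.5000, f(x_1) = 0.997495, coefficient = 4
x_2 = 2.0000, f(x_2) = 0.909297, coefficient = 2
x_3 = 2.5000, f(x_3) = 0.598472, coefficient = 4
x_4 = 3.0000, f(x_4) = 0.141120, coefficient = 1

I ≈ (0.500000/3) × 9.185054 = 1.530842
Exact value: 1.530295
Error: 0.000548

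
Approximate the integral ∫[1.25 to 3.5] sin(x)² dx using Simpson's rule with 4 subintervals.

f(x) = sin(x)²
a = 1.25, b = 3.5, n = 4
h = (b - a)/n = 0.562500

Simpson's rule: (h/3)[f(x₀) + 4f(x₁) + 2f(x₂) + ... + f(xₙ)]

x_0 = 1.2500, f(x_0) = 0.900572, coefficient = 1
x_1 = 1.8125, f(x_1) = 0.942708, coefficient = 4
x_2 = 2.3750, f(x_2) = 0.481199, coefficient = 2
x_3 = 2.9375, f(x_3) = 0.041079, coefficient = 4
x_4 = 3.5000, f(x_4) = 0.123049, coefficient = 1

I ≈ (0.562500/3) × 5.921166 = 1.110219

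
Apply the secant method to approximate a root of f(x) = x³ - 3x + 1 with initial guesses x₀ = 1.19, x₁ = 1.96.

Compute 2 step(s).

f(x) = x³ - 3x + 1
x₀ = 1.19, x₁ = 1.96

Secant formula: x_{n+1} = x_n - f(x_n)(x_n - x_{n-1})/(f(x_n) - f(x_{n-1}))

Iteration 1:
  f(1.190000) = -0.884841
  f(1.960000) = 2.649536
  x_2 = 1.960000 - 2.649536×(1.960000 - 1.190000)/(2.649536 - (-0.884841))
       = 1.382772
Iteration 2:
  f(1.960000) = 2.649536
  f(1.382772) = -0.504376
  x_3 = 1.382772 - (-0.504376)×(1.382772 - 1.960000)/(-0.504376 - 2.649536)
       = 1.475082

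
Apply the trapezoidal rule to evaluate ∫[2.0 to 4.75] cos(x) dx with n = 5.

f(x) = cos(x)
a = 2.0, b = 4.75, n = 5
h = (b - a)/n = 0.550000

Trapezoidal rule: (h/2)[f(x₀) + 2f(x₁) + 2f(x₂) + ... + f(xₙ)]

x_0 = 2.0000, f(x_0) = -0.416147, coefficient = 1
x_1 = 2.5500, f(x_1) = -0.830054, coefficient = 2
x_2 = 3.1000, f(x_2) = -0.999135, coefficient = 2
x_3 = 3.6500, f(x_3) = -0.873521, coefficient = 2
x_4 = 4.2000, f(x_4) = -0.490261, coefficient = 2
x_5 = 4.7500, f(x_5) = 0.037602, coefficient = 1

I ≈ (0.550000/2) × -6.764485 = -1.860234
Exact value: -1.908590
Error: 0.048357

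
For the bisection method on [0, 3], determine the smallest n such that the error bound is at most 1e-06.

We need (b-a)/2^n ≤ 1e-06
(3 - 0)/2^n ≤ 1e-06
3/2^n ≤ 1e-06
2^n ≥ 3000000
n ≥ log₂(3000000) = 21.52
n ≥ 22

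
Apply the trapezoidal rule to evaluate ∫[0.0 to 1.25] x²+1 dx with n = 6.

f(x) = x²+1
a = 0.0, b = 1.25, n = 6
h = (b - a)/n = 0.208333

Trapezoidal rule: (h/2)[f(x₀) + 2f(x₁) + 2f(x₂) + ... + f(xₙ)]

x_0 = 0.0000, f(x_0) = 1.000000, coefficient = 1
x_1 = 0.2083, f(x_1) = 1.043403, coefficient = 2
x_2 = 0.4167, f(x_2) = 1.173611, coefficient = 2
x_3 = 0.6250, f(x_3) = 1.390625, coefficient = 2
x_4 = 0.8333, f(x_4) = 1.694444, coefficient = 2
x_5 = 1.0417, f(x_5) = 2.085069, coefficient = 2
x_6 = 1.2500, f(x_6) = 2.562500, coefficient = 1

I ≈ (0.208333/2) × 18.336806 = 1.910084
Exact value: 1.901042
Error: 0.009042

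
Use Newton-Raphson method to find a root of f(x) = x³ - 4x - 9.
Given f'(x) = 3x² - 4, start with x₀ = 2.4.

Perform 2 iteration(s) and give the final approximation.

f(x) = x³ - 4x - 9
f'(x) = 3x² - 4
x₀ = 2.4

Newton-Raphson formula: x_{n+1} = x_n - f(x_n)/f'(x_n)

Iteration 1:
  f(2.400000) = -4.776000
  f'(2.400000) = 13.280000
  x_1 = 2.400000 - (-4.776000)/13.280000 = 2.759639
Iteration 2:
  f(2.759639) = 0.977763
  f'(2.759639) = 18.846815
  x_2 = 2.759639 - 0.977763/18.846815 = 2.707759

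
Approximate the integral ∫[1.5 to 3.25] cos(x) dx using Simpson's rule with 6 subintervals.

f(x) = cos(x)
a = 1.5, b = 3.25, n = 6
h = (b - a)/n = 0.291667

Simpson's rule: (h/3)[f(x₀) + 4f(x₁) + 2f(x₂) + ... + f(xₙ)]

x_0 = 1.5000, f(x_0) = 0.070737, coefficient = 1
x_1 = 1.7917, f(x_1) = -0.219079, coefficient = 4
x_2 = 2.0833, f(x_2) = -0.490390, coefficient = 2
x_3 = 2.3750, f(x_3) = -0.720278, coefficient = 4
x_4 = 2.6667, f(x_4) = -0.889327, coefficient = 2
x_5 = 2.9583, f(x_5) = -0.983255, coefficient = 4
x_6 = 3.2500, f(x_6) = -0.994130, coefficient = 1

I ≈ (0.291667/3) × -11.373275 = -1.105735
Exact value: -1.105690
Error: 0.000045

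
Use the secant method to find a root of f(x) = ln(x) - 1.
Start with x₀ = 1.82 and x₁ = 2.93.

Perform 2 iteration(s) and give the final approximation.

f(x) = ln(x) - 1
x₀ = 1.82, x₁ = 2.93

Secant formula: x_{n+1} = x_n - f(x_n)(x_n - x_{n-1})/(f(x_n) - f(x_{n-1}))

Iteration 1:
  f(1.820000) = -0.401163
  f(2.930000) = 0.075002
  x_2 = 2.930000 - 0.075002×(2.930000 - 1.820000)/(0.075002 - (-0.401163))
       = 2.755160
Iteration 2:
  f(2.930000) = 0.075002
  f(2.755160) = 0.013476
  x_3 = 2.755160 - 0.013476×(2.755160 - 2.930000)/(0.013476 - 0.075002)
       = 2.716867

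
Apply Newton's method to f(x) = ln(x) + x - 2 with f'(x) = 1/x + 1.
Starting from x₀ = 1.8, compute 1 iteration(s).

f(x) = ln(x) + x - 2
f'(x) = 1/x + 1
x₀ = 1.8

Newton-Raphson formula: x_{n+1} = x_n - f(x_n)/f'(x_n)

Iteration 1:
  f(1.800000) = 0.387787
  f'(1.800000) = 1.555556
  x_1 = 1.800000 - 0.387787/1.555556 = 1.550709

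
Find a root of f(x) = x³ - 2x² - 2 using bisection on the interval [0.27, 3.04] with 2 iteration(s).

f(x) = x³ - 2x² - 2
Initial interval: [0.27, 3.04]

Iteration 1:
  c_1 = (0.270000 + 3.040000)/2 = 1.655000
  f(c_1) = f(1.655000) = -2.944964
  f(a) × f(c) ≥ 0, new interval: [1.655000, 3.040000]
Iteration 2:
  c_2 = (1.655000 + 3.040000)/2 = 2.347500
  f(c_2) = f(2.347500) = -0.085012
  f(a) × f(c) ≥ 0, new interval: [2.347500, 3.040000]

After 2 iteration(s), the approximation is c_2 = 2.347500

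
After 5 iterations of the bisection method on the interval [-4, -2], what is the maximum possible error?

Bisection error bound: |error| ≤ (b-a)/2^n
|error| ≤ (-2 - (-4))/2^5 = 2/2^5
|error| ≤ 0.0625000000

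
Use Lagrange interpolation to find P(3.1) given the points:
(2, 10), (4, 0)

Lagrange interpolation formula:
P(x) = Σ yᵢ × Lᵢ(x)
where Lᵢ(x) = Π_{j≠i} (x - xⱼ)/(xᵢ - xⱼ)

L_0(3.1) = (3.1 - 4)/(2 - 4) = 0.450000
L_1(3.1) = (3.1 - 2)/(4 - 2) = 0.550000

P(3.1) = 10×L_0(3.1) + 0×L_1(3.1)
P(3.1) = 4.500000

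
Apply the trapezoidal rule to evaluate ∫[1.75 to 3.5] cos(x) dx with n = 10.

f(x) = cos(x)
a = 1.75, b = 3.5, n = 10
h = (b - a)/n = 0.175000

Trapezoidal rule: (h/2)[f(x₀) + 2f(x₁) + 2f(x₂) + ... + f(xₙ)]

x_0 = 1.7500, f(x_0) = -0.178246, coefficient = 1
x_1 = 1.9250, f(x_1) = -0.346844, coefficient = 2
x_2 = 2.1000, f(x_2) = -0.504846, coefficient = 2
x_3 = 2.2750, f(x_3) = -0.647427, coefficient = 2
x_4 = 2.4500, f(x_4) = -0.770231, coefficient = 2
x_5 = 2.6250, f(x_5) = -0.869507, coefficient = 2
x_6 = 2.8000, f(x_6) = -0.942222, coefficient = 2
x_7 = 2.9750, f(x_7) = -0.986156, coefficient = 2
x_8 = 3.1500, f(x_8) = -0.999965, coefficient = 2
x_9 = 3.3250, f(x_9) = -0.983228, coefficient = 2
x_10 = 3.5000, f(x_10) = -0.936457, coefficient = 1

I ≈ (0.175000/2) × -15.215554 = -1.331361
Exact value: -1.334769
Error: 0.003408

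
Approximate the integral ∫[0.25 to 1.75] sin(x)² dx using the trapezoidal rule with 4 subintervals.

f(x) = sin(x)²
a = 0.25, b = 1.75, n = 4
h = (b - a)/n = 0.375000

Trapezoidal rule: (h/2)[f(x₀) + 2f(x₁) + 2f(x₂) + ... + f(xₙ)]

x_0 = 0.2500, f(x_0) = 0.061209, coefficient = 1
x_1 = 0.6250, f(x_1) = 0.342339, coefficient = 2
x_2 = 1.0000, f(x_2) = 0.708073, coefficient = 2
x_3 = 1.3750, f(x_3) = 0.962151, coefficient = 2
x_4 = 1.7500, f(x_4) = 0.968228, coefficient = 1

I ≈ (0.375000/2) × 5.054564 = 0.947731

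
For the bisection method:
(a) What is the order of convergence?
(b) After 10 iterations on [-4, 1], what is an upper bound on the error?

(a) Bisection has linear (order 1) convergence; the error is halved each step.

(b) Error bound = (b-a)/2^n = (1 - (-4))/2^{10}
    = 5/2^{10}

(a) 1 (linear); (b) error ≤ 4.88e-03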